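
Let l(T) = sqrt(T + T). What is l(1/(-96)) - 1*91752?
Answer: -91752 + I*sqrt(3)/12 ≈ -91752.0 + 0.14434*I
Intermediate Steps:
l(T) = sqrt(2)*sqrt(T) (l(T) = sqrt(2*T) = sqrt(2)*sqrt(T))
l(1/(-96)) - 1*91752 = sqrt(2)*sqrt(1/(-96)) - 1*91752 = sqrt(2)*sqrt(-1/96) - 91752 = sqrt(2)*(I*sqrt(6)/24) - 91752 = I*sqrt(3)/12 - 91752 = -91752 + I*sqrt(3)/12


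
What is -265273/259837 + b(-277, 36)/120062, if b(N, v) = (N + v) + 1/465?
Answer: -7419499797079/7253197850355 ≈ -1.0229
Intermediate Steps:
b(N, v) = 1/465 + N + v (b(N, v) = (N + v) + 1/465 = 1/465 + N + v)
-265273/259837 + b(-277, 36)/120062 = -265273/259837 + (1/465 - 277 + 36)/120062 = -265273*1/259837 - 112064/465*1/120062 = -265273/259837 - 56032/27914415 = -7419499797079/7253197850355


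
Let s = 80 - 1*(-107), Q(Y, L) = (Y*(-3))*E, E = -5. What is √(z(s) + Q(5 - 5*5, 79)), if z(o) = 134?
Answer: I*√166 ≈ 12.884*I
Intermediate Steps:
Q(Y, L) = 15*Y (Q(Y, L) = (Y*(-3))*(-5) = -3*Y*(-5) = 15*Y)
s = 187 (s = 80 + 107 = 187)
√(z(s) + Q(5 - 5*5, 79)) = √(134 + 15*(5 - 5*5)) = √(134 + 15*(5 - 25)) = √(134 + 15*(-20)) = √(134 - 300) = √(-166) = I*√166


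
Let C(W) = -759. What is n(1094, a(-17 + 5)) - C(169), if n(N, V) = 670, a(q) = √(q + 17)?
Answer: 1429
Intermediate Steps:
a(q) = √(17 + q)
n(1094, a(-17 + 5)) - C(169) = 670 - 1*(-759) = 670 + 759 = 1429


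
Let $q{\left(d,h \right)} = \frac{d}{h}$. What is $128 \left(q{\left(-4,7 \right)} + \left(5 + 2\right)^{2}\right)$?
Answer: $\frac{43392}{7} \approx 6198.9$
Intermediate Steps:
$128 \left(q{\left(-4,7 \right)} + \left(5 + 2\right)^{2}\right) = 128 \left(- \frac{4}{7} + \left(5 + 2\right)^{2}\right) = 128 \left(\left(-4\right) \frac{1}{7} + 7^{2}\right) = 128 \left(- \frac{4}{7} + 49\right) = 128 \cdot \frac{339}{7} = \frac{43392}{7}$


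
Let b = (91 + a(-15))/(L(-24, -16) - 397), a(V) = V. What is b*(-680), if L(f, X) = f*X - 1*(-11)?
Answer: 25840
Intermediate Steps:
L(f, X) = 11 + X*f (L(f, X) = X*f + 11 = 11 + X*f)
b = -38 (b = (91 - 15)/((11 - 16*(-24)) - 397) = 76/((11 + 384) - 397) = 76/(395 - 397) = 76/(-2) = 76*(-½) = -38)
b*(-680) = -38*(-680) = 25840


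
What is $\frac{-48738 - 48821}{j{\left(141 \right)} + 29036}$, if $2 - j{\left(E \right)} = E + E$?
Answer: $- \frac{13937}{4108} \approx -3.3926$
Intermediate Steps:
$j{\left(E \right)} = 2 - 2 E$ ($j{\left(E \right)} = 2 - \left(E + E\right) = 2 - 2 E$)
$\frac{-48738 - 48821}{j{\left(141 \right)} + 29036} = \frac{-48738 - 48821}{\left(2 - 282\right) + 29036} = - \frac{97559}{\left(2 - 282\right) + 29036} = - \frac{97559}{-280 + 29036} = - \frac{97559}{28756} = \left(-97559\right) \frac{1}{28756} = - \frac{13937}{4108}$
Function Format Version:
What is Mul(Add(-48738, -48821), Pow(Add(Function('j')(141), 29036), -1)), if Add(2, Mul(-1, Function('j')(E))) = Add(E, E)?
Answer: Rational(-13937, 4108) ≈ -3.3926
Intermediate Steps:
Function('j')(E) = Add(2, Mul(-2, E)) (Function('j')(E) = Add(2, Mul(-1, Add(E, E))) = Add(2, Mul(-1, Mul(2, E))) = Add(2, Mul(-2, E)))
Mul(Add(-48738, -48821), Pow(Add(Function('j')(141), 29036), -1)) = Mul(Add(-48738, -48821), Pow(Add(Add(2, Mul(-2, 141)), 29036), -1)) = Mul(-97559, Pow(Add(Add(2, -282), 29036), -1)) = Mul(-97559, Pow(Add(-280, 29036), -1)) = Mul(-97559, Pow(28756, -1)) = Mul(-97559, Rational(1, 28756)) = Rational(-13937, 4108)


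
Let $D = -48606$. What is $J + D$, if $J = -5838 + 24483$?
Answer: $-29961$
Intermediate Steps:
$J = 18645$
$J + D = 18645 - 48606 = -29961$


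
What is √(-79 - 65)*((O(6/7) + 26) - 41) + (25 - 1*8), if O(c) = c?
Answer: 17 - 1188*I/7 ≈ 17.0 - 169.71*I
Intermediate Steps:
√(-79 - 65)*((O(6/7) + 26) - 41) + (25 - 1*8) = √(-79 - 65)*((6/7 + 26) - 41) + (25 - 1*8) = √(-144)*((6*(⅐) + 26) - 41) + (25 - 8) = (12*I)*((6/7 + 26) - 41) + 17 = (12*I)*(188/7 - 41) + 17 = (12*I)*(-99/7) + 17 = -1188*I/7 + 17 = 17 - 1188*I/7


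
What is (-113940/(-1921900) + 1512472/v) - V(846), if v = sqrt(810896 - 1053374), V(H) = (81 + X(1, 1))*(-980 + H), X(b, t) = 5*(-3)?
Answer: 849869877/96095 - 756236*I*sqrt(26942)/40413 ≈ 8844.1 - 3071.5*I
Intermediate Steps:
X(b, t) = -15
V(H) = -64680 + 66*H (V(H) = (81 - 15)*(-980 + H) = 66*(-980 + H) = -64680 + 66*H)
v = 3*I*sqrt(26942) (v = sqrt(-242478) = 3*I*sqrt(26942) ≈ 492.42*I)
(-113940/(-1921900) + 1512472/v) - V(846) = (-113940/(-1921900) + 1512472/((3*I*sqrt(26942)))) - (-64680 + 66*846) = (-113940*(-1/1921900) + 1512472*(-I*sqrt(26942)/80826)) - (-64680 + 55836) = (5697/96095 - 756236*I*sqrt(26942)/40413) - 1*(-8844) = (5697/96095 - 756236*I*sqrt(26942)/40413) + 8844 = 849869877/96095 - 756236*I*sqrt(26942)/40413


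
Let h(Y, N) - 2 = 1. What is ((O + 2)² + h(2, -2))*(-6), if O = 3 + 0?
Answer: -168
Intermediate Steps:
O = 3
h(Y, N) = 3 (h(Y, N) = 2 + 1 = 3)
((O + 2)² + h(2, -2))*(-6) = ((3 + 2)² + 3)*(-6) = (5² + 3)*(-6) = (25 + 3)*(-6) = 28*(-6) = -168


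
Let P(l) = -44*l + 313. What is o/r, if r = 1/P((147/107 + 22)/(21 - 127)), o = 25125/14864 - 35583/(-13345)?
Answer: 316304552131533/224980002736 ≈ 1405.9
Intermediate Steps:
o = 864198837/198360080 (o = 25125*(1/14864) - 35583*(-1/13345) = 25125/14864 + 35583/13345 = 864198837/198360080 ≈ 4.3567)
P(l) = 313 - 44*l
r = 5671/1830045 (r = 1/(313 - 44*(147/107 + 22)/(21 - 127)) = 1/(313 - 44*(147*(1/107) + 22)/(-106)) = 1/(313 - 44*(147/107 + 22)*(-1)/106) = 1/(313 - 110044*(-1)/(107*106)) = 1/(313 - 44*(-2501/11342)) = 1/(313 + 55022/5671) = 1/(1830045/5671) = 5671/1830045 ≈ 0.0030988)
o/r = 864198837/(198360080*(5671/1830045)) = (864198837/198360080)*(1830045/5671) = 316304552131533/224980002736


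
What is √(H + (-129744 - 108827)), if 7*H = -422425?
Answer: I*√14646954/7 ≈ 546.73*I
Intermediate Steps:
H = -422425/7 (H = (⅐)*(-422425) = -422425/7 ≈ -60346.)
√(H + (-129744 - 108827)) = √(-422425/7 + (-129744 - 108827)) = √(-422425/7 - 238571) = √(-2092422/7) = I*√14646954/7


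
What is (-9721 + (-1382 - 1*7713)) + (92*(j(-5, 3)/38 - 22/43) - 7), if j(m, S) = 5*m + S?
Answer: -15460363/817 ≈ -18923.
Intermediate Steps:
j(m, S) = S + 5*m
(-9721 + (-1382 - 1*7713)) + (92*(j(-5, 3)/38 - 22/43) - 7) = (-9721 + (-1382 - 1*7713)) + (92*((3 + 5*(-5))/38 - 22/43) - 7) = (-9721 + (-1382 - 7713)) + (92*((3 - 25)*(1/38) - 22*1/43) - 7) = (-9721 - 9095) + (92*(-22*1/38 - 22/43) - 7) = -18816 + (92*(-11/19 - 22/43) - 7) = -18816 + (92*(-891/817) - 7) = -18816 + (-81972/817 - 7) = -18816 - 87691/817 = -15460363/817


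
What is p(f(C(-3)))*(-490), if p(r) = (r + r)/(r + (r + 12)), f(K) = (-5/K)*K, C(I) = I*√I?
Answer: 2450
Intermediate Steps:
C(I) = I^(3/2)
f(K) = -5
p(r) = 2*r/(12 + 2*r) (p(r) = (2*r)/(r + (12 + r)) = (2*r)/(12 + 2*r) = 2*r/(12 + 2*r))
p(f(C(-3)))*(-490) = -5/(6 - 5)*(-490) = -5/1*(-490) = -5*1*(-490) = -5*(-490) = 2450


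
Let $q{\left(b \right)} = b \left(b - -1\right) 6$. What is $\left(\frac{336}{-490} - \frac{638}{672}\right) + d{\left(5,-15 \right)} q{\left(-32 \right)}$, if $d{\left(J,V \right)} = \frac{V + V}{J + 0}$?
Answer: $- \frac{59998907}{1680} \approx -35714.0$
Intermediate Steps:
$q{\left(b \right)} = 6 b \left(1 + b\right)$ ($q{\left(b \right)} = b \left(b + 1\right) 6 = b \left(1 + b\right) 6 = 6 b \left(1 + b\right)$)
$d{\left(J,V \right)} = \frac{2 V}{J}$
$\left(\frac{336}{-490} - \frac{638}{672}\right) + d{\left(5,-15 \right)} q{\left(-32 \right)} = \left(\frac{336}{-490} - \frac{638}{672}\right) + 2 \left(-15\right) \frac{1}{5} \cdot 6 \left(-32\right) \left(1 - 32\right) = \left(336 \left(- \frac{1}{490}\right) - \frac{319}{336}\right) + 2 \left(-15\right) \frac{1}{5} \cdot 6 \left(-32\right) \left(-31\right) = \left(- \frac{24}{35} - \frac{319}{336}\right) - 35712 = - \frac{2747}{1680} - 35712 = - \frac{59998907}{1680}$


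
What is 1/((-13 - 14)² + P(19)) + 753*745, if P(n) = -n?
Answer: 398299351/710 ≈ 5.6099e+5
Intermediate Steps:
1/((-13 - 14)² + P(19)) + 753*745 = 1/((-13 - 14)² - 1*19) + 753*745 = 1/((-27)² - 19) + 560985 = 1/(729 - 19) + 560985 = 1/710 + 560985 = 398299351/710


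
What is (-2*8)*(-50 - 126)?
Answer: 2816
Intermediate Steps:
(-2*8)*(-50 - 126) = -16*(-176) = 2816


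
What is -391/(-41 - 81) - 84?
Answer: -9857/122 ≈ -80.795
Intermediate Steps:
-391/(-41 - 81) - 84 = -391/(-122) - 84 = -1/122*(-391) - 84 = 391/122 - 84 = -9857/122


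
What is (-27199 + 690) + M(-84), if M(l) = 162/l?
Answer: -371153/14 ≈ -26511.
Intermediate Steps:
(-27199 + 690) + M(-84) = (-27199 + 690) + 162/(-84) = -26509 + 162*(-1/84) = -26509 - 27/14 = -371153/14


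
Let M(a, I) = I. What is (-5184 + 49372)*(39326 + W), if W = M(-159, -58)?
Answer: 1735174384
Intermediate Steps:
W = -58
(-5184 + 49372)*(39326 + W) = (-5184 + 49372)*(39326 - 58) = 44188*39268 = 1735174384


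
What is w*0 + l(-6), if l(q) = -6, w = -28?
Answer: -6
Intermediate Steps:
w*0 + l(-6) = -28*0 - 6 = 0 - 6 = -6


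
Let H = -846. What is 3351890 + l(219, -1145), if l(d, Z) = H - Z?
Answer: 3352189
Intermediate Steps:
l(d, Z) = -846 - Z
3351890 + l(219, -1145) = 3351890 + (-846 - 1*(-1145)) = 3351890 + (-846 + 1145) = 3351890 + 299 = 3352189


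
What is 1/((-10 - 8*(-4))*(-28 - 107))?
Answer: -1/2970 ≈ -0.00033670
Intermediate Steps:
1/((-10 - 8*(-4))*(-28 - 107)) = 1/((-10 + 32)*(-135)) = 1/(22*(-135)) = 1/(-2970) = -1/2970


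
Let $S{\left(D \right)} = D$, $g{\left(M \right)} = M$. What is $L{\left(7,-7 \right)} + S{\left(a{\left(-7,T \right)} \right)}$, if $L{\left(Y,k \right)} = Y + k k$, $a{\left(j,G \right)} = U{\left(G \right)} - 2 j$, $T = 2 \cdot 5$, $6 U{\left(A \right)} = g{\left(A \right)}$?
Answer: $\frac{215}{3} \approx 71.667$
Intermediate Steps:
$U{\left(A \right)} = \frac{A}{6}$
$T = 10$
$a{\left(j,G \right)} = - 2 j + \frac{G}{6}$ ($a{\left(j,G \right)} = \frac{G}{6} - 2 j = - 2 j + \frac{G}{6}$)
$L{\left(Y,k \right)} = Y + k^{2}$
$L{\left(7,-7 \right)} + S{\left(a{\left(-7,T \right)} \right)} = \left(7 + \left(-7\right)^{2}\right) + \left(\left(-2\right) \left(-7\right) + \frac{1}{6} \cdot 10\right) = \left(7 + 49\right) + \left(14 + \frac{5}{3}\right) = 56 + \frac{47}{3} = \frac{215}{3}$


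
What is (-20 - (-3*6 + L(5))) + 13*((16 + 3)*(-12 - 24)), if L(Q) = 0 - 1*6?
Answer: -8888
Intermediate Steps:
L(Q) = -6 (L(Q) = 0 - 6 = -6)
(-20 - (-3*6 + L(5))) + 13*((16 + 3)*(-12 - 24)) = (-20 - (-3*6 - 6)) + 13*((16 + 3)*(-12 - 24)) = (-20 - (-18 - 6)) + 13*(19*(-36)) = (-20 - 1*(-24)) + 13*(-684) = (-20 + 24) - 8892 = 4 - 8892 = -8888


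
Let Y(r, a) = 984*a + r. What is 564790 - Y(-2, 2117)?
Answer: -1518336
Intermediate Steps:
Y(r, a) = r + 984*a
564790 - Y(-2, 2117) = 564790 - (-2 + 984*2117) = 564790 - (-2 + 2083128) = 564790 - 1*2083126 = 564790 - 2083126 = -1518336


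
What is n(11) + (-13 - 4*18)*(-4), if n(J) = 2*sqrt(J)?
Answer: 340 + 2*sqrt(11) ≈ 346.63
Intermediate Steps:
n(11) + (-13 - 4*18)*(-4) = 2*sqrt(11) + (-13 - 4*18)*(-4) = 2*sqrt(11) + (-13 - 1*72)*(-4) = 2*sqrt(11) + (-13 - 72)*(-4) = 2*sqrt(11) - 85*(-4) = 2*sqrt(11) + 340 = 340 + 2*sqrt(11)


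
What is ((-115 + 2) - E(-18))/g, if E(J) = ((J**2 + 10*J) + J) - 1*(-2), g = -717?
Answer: 241/717 ≈ 0.33612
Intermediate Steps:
E(J) = 2 + J**2 + 11*J (E(J) = (J**2 + 11*J) + 2 = 2 + J**2 + 11*J)
((-115 + 2) - E(-18))/g = ((-115 + 2) - (2 + (-18)**2 + 11*(-18)))/(-717) = (-113 - (2 + 324 - 198))*(-1/717) = (-113 - 1*128)*(-1/717) = (-113 - 128)*(-1/717) = -241*(-1/717) = 241/717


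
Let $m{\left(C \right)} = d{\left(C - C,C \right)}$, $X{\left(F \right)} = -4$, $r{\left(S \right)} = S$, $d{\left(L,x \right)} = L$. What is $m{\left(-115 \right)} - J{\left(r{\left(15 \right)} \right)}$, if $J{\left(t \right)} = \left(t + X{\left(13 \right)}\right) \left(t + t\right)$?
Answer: $-330$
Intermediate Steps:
$m{\left(C \right)} = 0$ ($m{\left(C \right)} = C - C = 0$)
$J{\left(t \right)} = 2 t \left(-4 + t\right)$ ($J{\left(t \right)} = \left(t - 4\right) \left(t + t\right) = \left(-4 + t\right) 2 t = 2 t \left(-4 + t\right)$)
$m{\left(-115 \right)} - J{\left(r{\left(15 \right)} \right)} = 0 - 2 \cdot 15 \left(-4 + 15\right) = 0 - 2 \cdot 15 \cdot 11 = 0 - 330 = -330$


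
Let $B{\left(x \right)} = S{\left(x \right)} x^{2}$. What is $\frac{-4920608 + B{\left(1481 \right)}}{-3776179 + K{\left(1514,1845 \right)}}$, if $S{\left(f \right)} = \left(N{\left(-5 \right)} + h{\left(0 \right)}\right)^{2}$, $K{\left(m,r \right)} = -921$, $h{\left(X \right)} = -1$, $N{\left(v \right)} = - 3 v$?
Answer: $- \frac{106244537}{944275} \approx -112.51$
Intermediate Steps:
$S{\left(f \right)} = 196$ ($S{\left(f \right)} = \left(\left(-3\right) \left(-5\right) - 1\right)^{2} = \left(15 - 1\right)^{2} = 14^{2} = 196$)
$B{\left(x \right)} = 196 x^{2}$
$\frac{-4920608 + B{\left(1481 \right)}}{-3776179 + K{\left(1514,1845 \right)}} = \frac{-4920608 + 196 \cdot 1481^{2}}{-3776179 - 921} = \frac{-4920608 + 196 \cdot 2193361}{-3777100} = \left(-4920608 + 429898756\right) \left(- \frac{1}{3777100}\right) = 424978148 \left(- \frac{1}{3777100}\right) = - \frac{106244537}{944275}$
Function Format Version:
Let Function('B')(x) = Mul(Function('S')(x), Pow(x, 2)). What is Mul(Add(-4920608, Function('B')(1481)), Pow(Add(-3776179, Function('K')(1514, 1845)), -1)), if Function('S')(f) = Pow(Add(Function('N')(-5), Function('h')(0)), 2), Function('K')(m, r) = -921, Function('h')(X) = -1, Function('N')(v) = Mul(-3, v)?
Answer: Rational(-106244537, 944275) ≈ -112.51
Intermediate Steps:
Function('S')(f) = 196 (Function('S')(f) = Pow(Add(Mul(-3, -5), -1), 2) = Pow(Add(15, -1), 2) = Pow(14, 2) = 196)
Function('B')(x) = Mul(196, Pow(x, 2))
Mul(Add(-4920608, Function('B')(1481)), Pow(Add(-3776179, Function('K')(1514, 1845)), -1)) = Mul(Add(-4920608, Mul(196, Pow(1481, 2))), Pow(Add(-3776179, -921), -1)) = Mul(Add(-4920608, Mul(196, 2193361)), Pow(-3777100, -1)) = Mul(Add(-4920608, 429898756), Rational(-1, 3777100)) = Mul(424978148, Rational(-1, 3777100)) = Rational(-106244537, 944275)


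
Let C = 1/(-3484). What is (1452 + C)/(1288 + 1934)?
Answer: 5058767/11225448 ≈ 0.45065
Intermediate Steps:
C = -1/3484 ≈ -0.00028703
(1452 + C)/(1288 + 1934) = (1452 - 1/3484)/(1288 + 1934) = (5058767/3484)/3222 = (5058767/3484)*(1/3222) = 5058767/11225448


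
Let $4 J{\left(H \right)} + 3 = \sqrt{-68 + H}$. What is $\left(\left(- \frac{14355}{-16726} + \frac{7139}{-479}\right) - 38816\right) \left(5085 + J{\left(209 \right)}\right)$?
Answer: $- \frac{6326775095542821}{32047016} - \frac{311096774133 \sqrt{141}}{32047016} \approx -1.9754 \cdot 10^{8}$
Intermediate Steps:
$J{\left(H \right)} = - \frac{3}{4} + \frac{\sqrt{-68 + H}}{4}$
$\left(\left(- \frac{14355}{-16726} + \frac{7139}{-479}\right) - 38816\right) \left(5085 + J{\left(209 \right)}\right) = \left(\left(- \frac{14355}{-16726} + \frac{7139}{-479}\right) - 38816\right) \left(5085 - \left(\frac{3}{4} - \frac{\sqrt{-68 + 209}}{4}\right)\right) = \left(\left(\left(-14355\right) \left(- \frac{1}{16726}\right) + 7139 \left(- \frac{1}{479}\right)\right) - 38816\right) \left(5085 - \left(\frac{3}{4} - \frac{\sqrt{141}}{4}\right)\right) = \left(\left(\frac{14355}{16726} - \frac{7139}{479}\right) - 38816\right) \left(\frac{20337}{4} + \frac{\sqrt{141}}{4}\right) = \left(- \frac{112530869}{8011754} - 38816\right) \left(\frac{20337}{4} + \frac{\sqrt{141}}{4}\right) = - \frac{311096774133 \left(\frac{20337}{4} + \frac{\sqrt{141}}{4}\right)}{8011754} = - \frac{6326775095542821}{32047016} - \frac{311096774133 \sqrt{141}}{32047016}$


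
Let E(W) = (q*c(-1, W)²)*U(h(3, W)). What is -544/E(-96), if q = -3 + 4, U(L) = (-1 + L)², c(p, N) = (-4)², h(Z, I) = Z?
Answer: -17/32 ≈ -0.53125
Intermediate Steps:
c(p, N) = 16
q = 1
E(W) = 1024 (E(W) = (1*16²)*(-1 + 3)² = (1*256)*2² = 256*4 = 1024)
-544/E(-96) = -544/1024 = -544*1/1024 = -17/32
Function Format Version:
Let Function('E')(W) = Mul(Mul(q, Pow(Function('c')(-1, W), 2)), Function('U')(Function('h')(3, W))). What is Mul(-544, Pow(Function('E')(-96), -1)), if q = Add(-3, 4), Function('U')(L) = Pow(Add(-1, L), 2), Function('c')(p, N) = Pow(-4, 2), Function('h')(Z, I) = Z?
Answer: Rational(-17, 32) ≈ -0.53125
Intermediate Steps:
Function('c')(p, N) = 16
q = 1
Function('E')(W) = 1024 (Function('E')(W) = Mul(Mul(1, Pow(16, 2)), Pow(Add(-1, 3), 2)) = Mul(Mul(1, 256), Pow(2, 2)) = Mul(256, 4) = 1024)
Mul(-544, Pow(Function('E')(-96), -1)) = Mul(-544, Pow(1024, -1)) = Mul(-544, Rational(1, 1024)) = Rational(-17, 32)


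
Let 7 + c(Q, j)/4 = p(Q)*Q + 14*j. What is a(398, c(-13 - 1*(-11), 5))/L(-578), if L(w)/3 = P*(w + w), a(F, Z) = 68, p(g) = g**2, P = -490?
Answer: 1/24990 ≈ 4.0016e-5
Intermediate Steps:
c(Q, j) = -28 + 4*Q**3 + 56*j (c(Q, j) = -28 + 4*(Q**2*Q + 14*j) = -28 + 4*(Q**3 + 14*j) = -28 + (4*Q**3 + 56*j) = -28 + 4*Q**3 + 56*j)
L(w) = -2940*w (L(w) = 3*(-490*(w + w)) = 3*(-980*w) = -2940*w)
a(398, c(-13 - 1*(-11), 5))/L(-578) = 68/((-2940*(-578))) = 68/1699320 = 68*(1/1699320) = 1/24990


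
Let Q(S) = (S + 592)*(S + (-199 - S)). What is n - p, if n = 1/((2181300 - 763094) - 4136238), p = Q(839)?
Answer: 774011254607/2718032 ≈ 2.8477e+5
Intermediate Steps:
Q(S) = -117808 - 199*S (Q(S) = (592 + S)*(-199) = -117808 - 199*S)
p = -284769 (p = -117808 - 199*839 = -117808 - 166961 = -284769)
n = -1/2718032 (n = 1/(1418206 - 4136238) = 1/(-2718032) = -1/2718032 ≈ -3.6791e-7)
n - p = -1/2718032 - 1*(-284769) = -1/2718032 + 284769 = 774011254607/2718032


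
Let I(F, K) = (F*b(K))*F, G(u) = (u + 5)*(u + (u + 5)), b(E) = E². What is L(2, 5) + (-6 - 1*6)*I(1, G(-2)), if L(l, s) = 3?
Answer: -105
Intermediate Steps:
G(u) = (5 + u)*(5 + 2*u) (G(u) = (5 + u)*(u + (5 + u)) = (5 + u)*(5 + 2*u))
I(F, K) = F²*K² (I(F, K) = (F*K²)*F = F²*K²)
L(2, 5) + (-6 - 1*6)*I(1, G(-2)) = 3 + (-6 - 1*6)*(1²*(25 + 2*(-2)² + 15*(-2))²) = 3 + (-6 - 6)*(1*(25 + 2*4 - 30)²) = 3 - 12*(25 + 8 - 30)² = 3 - 12*3² = 3 - 12*9 = 3 - 108 = -105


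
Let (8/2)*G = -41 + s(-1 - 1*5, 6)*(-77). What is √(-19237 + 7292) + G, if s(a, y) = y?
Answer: -503/4 + I*√11945 ≈ -125.75 + 109.29*I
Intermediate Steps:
G = -503/4 (G = (-41 + 6*(-77))/4 = (-41 - 462)/4 = (¼)*(-503) = -503/4 ≈ -125.75)
√(-19237 + 7292) + G = √(-19237 + 7292) - 503/4 = √(-11945) - 503/4 = I*√11945 - 503/4 = -503/4 + I*√11945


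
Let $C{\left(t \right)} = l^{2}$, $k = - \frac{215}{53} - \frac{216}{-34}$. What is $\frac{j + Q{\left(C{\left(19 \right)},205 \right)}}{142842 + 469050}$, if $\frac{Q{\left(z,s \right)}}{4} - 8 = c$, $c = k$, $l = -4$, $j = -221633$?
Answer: $- \frac{199654225}{551314692} \approx -0.36214$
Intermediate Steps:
$k = \frac{2069}{901}$ ($k = \left(-215\right) \frac{1}{53} - - \frac{108}{17} = - \frac{215}{53} + \frac{108}{17} = \frac{2069}{901} \approx 2.2963$)
$c = \frac{2069}{901} \approx 2.2963$
$C{\left(t \right)} = 16$ ($C{\left(t \right)} = \left(-4\right)^{2} = 16$)
$Q{\left(z,s \right)} = \frac{37108}{901}$ ($Q{\left(z,s \right)} = 32 + 4 \cdot \frac{2069}{901} = 32 + \frac{8276}{901} = \frac{37108}{901}$)
$\frac{j + Q{\left(C{\left(19 \right)},205 \right)}}{142842 + 469050} = \frac{-221633 + \frac{37108}{901}}{142842 + 469050} = - \frac{199654225}{901 \cdot 611892} = \left(- \frac{199654225}{901}\right) \frac{1}{611892} = - \frac{199654225}{551314692}$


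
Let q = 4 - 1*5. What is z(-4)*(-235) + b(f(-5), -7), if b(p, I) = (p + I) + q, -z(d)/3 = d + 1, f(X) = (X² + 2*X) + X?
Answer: -2113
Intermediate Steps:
f(X) = X² + 3*X
z(d) = -3 - 3*d (z(d) = -3*(d + 1) = -3*(1 + d) = -3 - 3*d)
q = -1 (q = 4 - 5 = -1)
b(p, I) = -1 + I + p (b(p, I) = (p + I) - 1 = (I + p) - 1 = -1 + I + p)
z(-4)*(-235) + b(f(-5), -7) = (-3 - 3*(-4))*(-235) + (-1 - 7 - 5*(3 - 5)) = (-3 + 12)*(-235) + (-1 - 7 - 5*(-2)) = 9*(-235) + (-1 - 7 + 10) = -2115 + 2 = -2113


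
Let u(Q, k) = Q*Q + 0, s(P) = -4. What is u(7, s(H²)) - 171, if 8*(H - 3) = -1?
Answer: -122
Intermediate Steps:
H = 23/8 (H = 3 + (⅛)*(-1) = 3 - ⅛ = 23/8 ≈ 2.8750)
u(Q, k) = Q² (u(Q, k) = Q² + 0 = Q²)
u(7, s(H²)) - 171 = 7² - 171 = 49 - 171 = -122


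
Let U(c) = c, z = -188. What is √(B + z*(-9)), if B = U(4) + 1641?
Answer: √3337 ≈ 57.767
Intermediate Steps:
B = 1645 (B = 4 + 1641 = 1645)
√(B + z*(-9)) = √(1645 - 188*(-9)) = √(1645 + 1692) = √3337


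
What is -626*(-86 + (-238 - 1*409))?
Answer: 458858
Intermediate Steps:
-626*(-86 + (-238 - 1*409)) = -626*(-86 + (-238 - 409)) = -626*(-86 - 647) = -626*(-733) = 458858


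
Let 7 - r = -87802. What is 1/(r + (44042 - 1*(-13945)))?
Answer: 1/145796 ≈ 6.8589e-6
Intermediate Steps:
r = 87809 (r = 7 - 1*(-87802) = 7 + 87802 = 87809)
1/(r + (44042 - 1*(-13945))) = 1/(87809 + (44042 - 1*(-13945))) = 1/(87809 + (44042 + 13945)) = 1/(87809 + 57987) = 1/145796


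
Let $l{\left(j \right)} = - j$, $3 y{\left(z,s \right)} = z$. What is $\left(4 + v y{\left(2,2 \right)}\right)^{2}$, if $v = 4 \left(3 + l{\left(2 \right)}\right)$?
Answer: $\frac{400}{9} \approx 44.444$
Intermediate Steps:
$y{\left(z,s \right)} = \frac{z}{3}$
$v = 4$ ($v = 4 \left(3 - 2\right) = 4 \cdot 1 = 4$)
$\left(4 + v y{\left(2,2 \right)}\right)^{2} = \left(4 + 4 \cdot \frac{1}{3} \cdot 2\right)^{2} = \left(4 + 4 \cdot \frac{2}{3}\right)^{2} = \left(4 + \frac{8}{3}\right)^{2} = \left(\frac{20}{3}\right)^{2} = \frac{400}{9}$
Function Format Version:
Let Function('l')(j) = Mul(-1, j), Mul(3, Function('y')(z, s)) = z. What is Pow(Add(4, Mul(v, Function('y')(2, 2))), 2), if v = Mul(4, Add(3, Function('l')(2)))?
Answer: Rational(400, 9) ≈ 44.444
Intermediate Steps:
Function('y')(z, s) = Mul(Rational(1, 3), z)
v = 4 (v = Mul(4, Add(3, Mul(-1, 2))) = Mul(4, Add(3, -2)) = Mul(4, 1) = 4)
Pow(Add(4, Mul(v, Function('y')(2, 2))), 2) = Pow(Add(4, Mul(4, Mul(Rational(1, 3), 2))), 2) = Pow(Add(4, Mul(4, Rational(2, 3))), 2) = Pow(Add(4, Rational(8, 3)), 2) = Pow(Rational(20, 3), 2) = Rational(400, 9)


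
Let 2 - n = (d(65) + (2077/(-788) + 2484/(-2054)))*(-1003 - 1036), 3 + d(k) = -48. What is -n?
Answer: 90499092637/809276 ≈ 1.1183e+5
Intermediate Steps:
d(k) = -51 (d(k) = -3 - 48 = -51)
n = -90499092637/809276 (n = 2 - (-51 + (2077/(-788) + 2484/(-2054)))*(-1003 - 1036) = 2 - (-51 + (2077*(-1/788) + 2484*(-1/2054)))*(-2039) = 2 - (-51 + (-2077/788 - 1242/1027))*(-2039) = 2 - (-51 - 3111775/809276)*(-2039) = 2 - (-44384851)*(-2039)/809276 = 2 - 1*90500711189/809276 = 2 - 90500711189/809276 = -90499092637/809276 ≈ -1.1183e+5)
-n = -1*(-90499092637/809276) = 90499092637/809276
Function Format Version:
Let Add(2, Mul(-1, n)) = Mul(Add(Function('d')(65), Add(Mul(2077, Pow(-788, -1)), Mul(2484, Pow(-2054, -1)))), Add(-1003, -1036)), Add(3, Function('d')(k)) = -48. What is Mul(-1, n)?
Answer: Rational(90499092637, 809276) ≈ 1.1183e+5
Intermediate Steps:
Function('d')(k) = -51 (Function('d')(k) = Add(-3, -48) = -51)
n = Rational(-90499092637, 809276) (n = Add(2, Mul(-1, Mul(Add(-51, Add(Mul(2077, Pow(-788, -1)), Mul(2484, Pow(-2054, -1)))), Add(-1003, -1036)))) = Add(2, Mul(-1, Mul(Add(-51, Add(Mul(2077, Rational(-1, 788)), Mul(2484, Rational(-1, 2054)))), -2039))) = Add(2, Mul(-1, Mul(Add(-51, Add(Rational(-2077, 788), Rational(-1242, 1027))), -2039))) = Add(2, Mul(-1, Mul(Add(-51, Rational(-3111775, 809276)), -2039))) = Add(2, Mul(-1, Mul(Rational(-44384851, 809276), -2039))) = Add(2, Mul(-1, Rational(90500711189, 809276))) = Add(2, Rational(-90500711189, 809276)) = Rational(-90499092637, 809276) ≈ -1.1183e+5)
Mul(-1, n) = Mul(-1, Rational(-90499092637, 809276)) = Rational(90499092637, 809276)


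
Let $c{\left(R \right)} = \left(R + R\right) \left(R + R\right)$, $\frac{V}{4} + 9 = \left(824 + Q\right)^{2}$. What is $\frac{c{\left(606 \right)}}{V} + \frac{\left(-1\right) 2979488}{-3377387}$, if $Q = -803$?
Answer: $\frac{34488478643}{40528644} \approx 850.97$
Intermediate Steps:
$V = 1728$ ($V = -36 + 4 \left(824 - 803\right)^{2} = -36 + 4 \cdot 21^{2} = -36 + 4 \cdot 441 = -36 + 1764 = 1728$)
$c{\left(R \right)} = 4 R^{2}$ ($c{\left(R \right)} = 2 R 2 R = 4 R^{2}$)
$\frac{c{\left(606 \right)}}{V} + \frac{\left(-1\right) 2979488}{-3377387} = \frac{4 \cdot 606^{2}}{1728} + \frac{\left(-1\right) 2979488}{-3377387} = 4 \cdot 367236 \cdot \frac{1}{1728} - - \frac{2979488}{3377387} = 1468944 \cdot \frac{1}{1728} + \frac{2979488}{3377387} = \frac{10201}{12} + \frac{2979488}{3377387} = \frac{34488478643}{40528644}$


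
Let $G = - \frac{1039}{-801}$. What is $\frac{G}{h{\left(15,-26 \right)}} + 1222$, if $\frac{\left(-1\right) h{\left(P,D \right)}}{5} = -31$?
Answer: $\frac{151718449}{124155} \approx 1222.0$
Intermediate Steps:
$h{\left(P,D \right)} = 155$ ($h{\left(P,D \right)} = \left(-5\right) \left(-31\right) = 155$)
$G = \frac{1039}{801}$ ($G = \left(-1039\right) \left(- \frac{1}{801}\right) = \frac{1039}{801} \approx 1.2971$)
$\frac{G}{h{\left(15,-26 \right)}} + 1222 = \frac{1}{155} \cdot \frac{1039}{801} + 1222 = \frac{1039}{124155} + 1222 = \frac{151718449}{124155}$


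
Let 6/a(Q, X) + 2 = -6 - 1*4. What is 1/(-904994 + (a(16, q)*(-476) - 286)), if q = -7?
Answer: -1/905042 ≈ -1.1049e-6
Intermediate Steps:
a(Q, X) = -½ (a(Q, X) = 6/(-2 + (-6 - 1*4)) = 6/(-2 + (-6 - 4)) = 6/(-2 - 10) = 6/(-12) = 6*(-1/12) = -½)
1/(-904994 + (a(16, q)*(-476) - 286)) = 1/(-904994 + (-½*(-476) - 286)) = 1/(-904994 + (238 - 286)) = 1/(-904994 - 48) = 1/(-905042) = -1/905042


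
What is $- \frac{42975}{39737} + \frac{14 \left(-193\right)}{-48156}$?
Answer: $- \frac{981067363}{956787486} \approx -1.0254$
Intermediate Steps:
$- \frac{42975}{39737} + \frac{14 \left(-193\right)}{-48156} = \left(-42975\right) \frac{1}{39737} - - \frac{1351}{24078} = - \frac{42975}{39737} + \frac{1351}{24078} = - \frac{981067363}{956787486}$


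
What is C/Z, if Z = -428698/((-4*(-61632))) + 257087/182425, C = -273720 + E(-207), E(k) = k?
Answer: 6159641735030400/7413044357 ≈ 8.3092e+5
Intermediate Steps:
C = -273927 (C = -273720 - 207 = -273927)
Z = -7413044357/22486435200 (Z = -428698/246528 + 257087*(1/182425) = -428698*1/246528 + 257087/182425 = -214349/123264 + 257087/182425 = -7413044357/22486435200 ≈ -0.32967)
C/Z = -273927/(-7413044357/22486435200) = -273927*(-22486435200/7413044357) = 6159641735030400/7413044357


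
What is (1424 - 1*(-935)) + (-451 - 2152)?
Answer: -244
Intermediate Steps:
(1424 - 1*(-935)) + (-451 - 2152) = (1424 + 935) - 2603 = 2359 - 2603 = -244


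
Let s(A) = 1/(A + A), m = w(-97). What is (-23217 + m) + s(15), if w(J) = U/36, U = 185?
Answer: -4178129/180 ≈ -23212.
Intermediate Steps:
w(J) = 185/36
m = 185/36 ≈ 5.1389
s(A) = 1/(2*A)
(-23217 + m) + s(15) = (-23217 + 185/36) + (½)/15 = -835627/36 + (½)*(1/15) = -835627/36 + 1/30 = -4178129/180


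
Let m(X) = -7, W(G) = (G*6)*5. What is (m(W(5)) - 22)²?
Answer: 841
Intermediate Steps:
W(G) = 30*G (W(G) = (6*G)*5 = 30*G)
(m(W(5)) - 22)² = (-7 - 22)² = (-29)² = 841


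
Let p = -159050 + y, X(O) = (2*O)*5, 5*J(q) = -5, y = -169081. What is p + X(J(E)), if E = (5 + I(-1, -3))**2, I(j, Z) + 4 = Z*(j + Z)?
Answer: -328141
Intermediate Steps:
I(j, Z) = -4 + Z*(Z + j) (I(j, Z) = -4 + Z*(j + Z) = -4 + Z*(Z + j))
E = 169 (E = (5 + (-4 + (-3)**2 - 3*(-1)))**2 = (5 + (-4 + 9 + 3))**2 = (5 + 8)**2 = 13**2 = 169)
J(q) = -1 (J(q) = (1/5)*(-5) = -1)
X(O) = 10*O
p = -328131 (p = -159050 - 169081 = -328131)
p + X(J(E)) = -328131 + 10*(-1) = -328131 - 10 = -328141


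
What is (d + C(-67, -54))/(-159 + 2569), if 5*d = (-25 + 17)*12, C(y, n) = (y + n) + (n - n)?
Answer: -701/12050 ≈ -0.058174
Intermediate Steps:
C(y, n) = n + y (C(y, n) = (n + y) + 0 = n + y)
d = -96/5 (d = ((-25 + 17)*12)/5 = (-8*12)/5 = (⅕)*(-96) = -96/5 ≈ -19.200)
(d + C(-67, -54))/(-159 + 2569) = (-96/5 + (-54 - 67))/(-159 + 2569) = (-96/5 - 121)/2410 = -701/5*1/2410 = -701/12050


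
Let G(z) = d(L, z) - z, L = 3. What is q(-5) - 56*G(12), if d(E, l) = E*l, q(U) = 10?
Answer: -1334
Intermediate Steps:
G(z) = 2*z (G(z) = 3*z - z = 2*z)
q(-5) - 56*G(12) = 10 - 112*12 = 10 - 56*24 = 10 - 1344 = -1334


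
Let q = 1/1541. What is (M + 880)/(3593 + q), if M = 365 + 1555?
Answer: 2157400/2768407 ≈ 0.77929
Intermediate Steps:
q = 1/1541 ≈ 0.00064893
M = 1920
(M + 880)/(3593 + q) = (1920 + 880)/(3593 + 1/1541) = 2800/(5536814/1541) = 2800*(1541/5536814) = 2157400/2768407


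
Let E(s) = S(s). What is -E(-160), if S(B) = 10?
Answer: -10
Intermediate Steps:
E(s) = 10
-E(-160) = -1*10 = -10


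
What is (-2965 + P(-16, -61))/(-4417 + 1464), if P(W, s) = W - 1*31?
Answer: 3012/2953 ≈ 1.0200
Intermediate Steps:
P(W, s) = -31 + W (P(W, s) = W - 31 = -31 + W)
(-2965 + P(-16, -61))/(-4417 + 1464) = (-2965 + (-31 - 16))/(-4417 + 1464) = (-2965 - 47)/(-2953) = -3012*(-1/2953) = 3012/2953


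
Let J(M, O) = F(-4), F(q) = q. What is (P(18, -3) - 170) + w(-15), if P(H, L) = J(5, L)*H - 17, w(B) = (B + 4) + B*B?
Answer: -45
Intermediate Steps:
J(M, O) = -4
w(B) = 4 + B + B² (w(B) = (4 + B) + B² = 4 + B + B²)
P(H, L) = -17 - 4*H (P(H, L) = -4*H - 17 = -17 - 4*H)
(P(18, -3) - 170) + w(-15) = ((-17 - 4*18) - 170) + (4 - 15 + (-15)²) = ((-17 - 72) - 170) + (4 - 15 + 225) = (-89 - 170) + 214 = -259 + 214 = -45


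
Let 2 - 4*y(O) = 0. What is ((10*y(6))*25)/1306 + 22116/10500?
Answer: 2516333/1142750 ≈ 2.2020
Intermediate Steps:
y(O) = ½ (y(O) = ½ - ¼*0 = ½ + 0 = ½)
((10*y(6))*25)/1306 + 22116/10500 = ((10*(½))*25)/1306 + 22116/10500 = (5*25)*(1/1306) + 22116*(1/10500) = 125*(1/1306) + 1843/875 = 125/1306 + 1843/875 = 2516333/1142750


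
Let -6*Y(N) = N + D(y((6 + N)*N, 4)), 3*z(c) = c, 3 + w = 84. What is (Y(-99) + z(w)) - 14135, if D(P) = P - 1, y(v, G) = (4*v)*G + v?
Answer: -241067/6 ≈ -40178.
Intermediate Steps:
w = 81 (w = -3 + 84 = 81)
z(c) = c/3
y(v, G) = v + 4*G*v (y(v, G) = 4*G*v + v = v + 4*G*v)
D(P) = -1 + P
Y(N) = 1/6 - N/6 - 17*N*(6 + N)/6 (Y(N) = -(N + (-1 + ((6 + N)*N)*(1 + 4*4)))/6 = -(N + (-1 + (N*(6 + N))*(1 + 16)))/6 = -(N + (-1 + (N*(6 + N))*17))/6 = -(N + (-1 + 17*N*(6 + N)))/6 = -(-1 + N + 17*N*(6 + N))/6 = 1/6 - N/6 - 17*N*(6 + N)/6)
(Y(-99) + z(w)) - 14135 = ((1/6 - 1/6*(-99) - 17/6*(-99)*(6 - 99)) + (1/3)*81) - 14135 = ((1/6 + 33/2 - 17/6*(-99)*(-93)) + 27) - 14135 = ((1/6 + 33/2 - 52173/2) + 27) - 14135 = (-156419/6 + 27) - 14135 = -156257/6 - 14135 = -241067/6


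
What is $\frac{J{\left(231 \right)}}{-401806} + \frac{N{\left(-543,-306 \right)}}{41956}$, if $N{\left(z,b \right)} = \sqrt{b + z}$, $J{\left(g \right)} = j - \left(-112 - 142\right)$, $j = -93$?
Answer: $- \frac{161}{401806} + \frac{i \sqrt{849}}{41956} \approx -0.00040069 + 0.00069448 i$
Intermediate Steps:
$J{\left(g \right)} = 161$ ($J{\left(g \right)} = -93 - \left(-112 - 142\right) = -93 - -254 = -93 + 254 = 161$)
$\frac{J{\left(231 \right)}}{-401806} + \frac{N{\left(-543,-306 \right)}}{41956} = \frac{161}{-401806} + \frac{\sqrt{-306 - 543}}{41956} = 161 \left(- \frac{1}{401806}\right) + \sqrt{-849} \cdot \frac{1}{41956} = - \frac{161}{401806} + i \sqrt{849} \cdot \frac{1}{41956} = - \frac{161}{401806} + \frac{i \sqrt{849}}{41956}$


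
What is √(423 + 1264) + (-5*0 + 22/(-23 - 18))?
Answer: -22/41 + √1687 ≈ 40.536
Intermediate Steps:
√(423 + 1264) + (-5*0 + 22/(-23 - 18)) = √1687 + (0 + 22/(-41)) = √1687 + (0 + 22*(-1/41)) = √1687 + (0 - 22/41) = √1687 - 22/41 = -22/41 + √1687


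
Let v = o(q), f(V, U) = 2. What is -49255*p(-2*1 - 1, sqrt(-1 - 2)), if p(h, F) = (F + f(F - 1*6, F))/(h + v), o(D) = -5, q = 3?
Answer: 49255/4 + 49255*I*sqrt(3)/8 ≈ 12314.0 + 10664.0*I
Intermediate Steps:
v = -5
p(h, F) = (2 + F)/(-5 + h) (p(h, F) = (F + 2)/(h - 5) = (2 + F)/(-5 + h))
-49255*p(-2*1 - 1, sqrt(-1 - 2)) = -49255*(2 + sqrt(-1 - 2))/(-5 + (-2*1 - 1)) = -49255*(2 + sqrt(-3))/(-5 + (-2 - 1)) = -49255*(2 + I*sqrt(3))/(-5 - 3) = -49255*(2 + I*sqrt(3))/(-8) = -(-49255)*(2 + I*sqrt(3))/8 = -49255*(-1/4 - I*sqrt(3)/8) = 49255/4 + 49255*I*sqrt(3)/8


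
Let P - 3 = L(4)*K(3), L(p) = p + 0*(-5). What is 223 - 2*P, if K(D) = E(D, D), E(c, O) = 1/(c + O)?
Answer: 647/3 ≈ 215.67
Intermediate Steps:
L(p) = p (L(p) = p + 0 = p)
E(c, O) = 1/(O + c)
K(D) = 1/(2*D) (K(D) = 1/(D + D) = 1/(2*D))
P = 11/3 (P = 3 + 4*((½)/3) = 3 + 4*((½)*(⅓)) = 3 + 4*(⅙) = 3 + ⅔ = 11/3 ≈ 3.6667)
223 - 2*P = 223 - 2*11/3 = 223 - 22/3 = 647/3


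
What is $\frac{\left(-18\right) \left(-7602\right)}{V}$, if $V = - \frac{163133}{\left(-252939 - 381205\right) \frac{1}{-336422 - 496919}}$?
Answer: $- \frac{86773728384}{135945417353} \approx -0.6383$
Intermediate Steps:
$V = - \frac{135945417353}{634144}$ ($V = - \frac{163133}{\left(-634144\right) \frac{1}{-833341}} = - \frac{163133}{\left(-634144\right) \left(- \frac{1}{833341}\right)} = - \frac{163133}{\frac{634144}{833341}} = \left(-163133\right) \frac{833341}{634144} = - \frac{135945417353}{634144} \approx -2.1438 \cdot 10^{5}$)
$\frac{\left(-18\right) \left(-7602\right)}{V} = \frac{\left(-18\right) \left(-7602\right)}{- \frac{135945417353}{634144}} = 136836 \left(- \frac{634144}{135945417353}\right) = - \frac{86773728384}{135945417353}$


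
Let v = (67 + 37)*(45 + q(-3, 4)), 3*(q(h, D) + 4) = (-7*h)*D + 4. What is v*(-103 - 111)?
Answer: -4696016/3 ≈ -1.5653e+6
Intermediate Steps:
q(h, D) = -8/3 - 7*D*h/3 (q(h, D) = -4 + ((-7*h)*D + 4)/3 = -4 + (-7*D*h + 4)/3 = -4 + (4 - 7*D*h)/3 = -4 + (4/3 - 7*D*h/3) = -8/3 - 7*D*h/3)
v = 21944/3 (v = (67 + 37)*(45 + (-8/3 - 7/3*4*(-3))) = 104*(45 + (-8/3 + 28)) = 104*(45 + 76/3) = 104*(211/3) = 21944/3 ≈ 7314.7)
v*(-103 - 111) = 21944*(-103 - 111)/3 = (21944/3)*(-214) = -4696016/3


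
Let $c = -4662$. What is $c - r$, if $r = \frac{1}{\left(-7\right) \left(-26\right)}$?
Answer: $- \frac{848485}{182} \approx -4662.0$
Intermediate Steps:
$r = \frac{1}{182} \approx 0.0054945$
$c - r = -4662 - \frac{1}{182} = - \frac{848485}{182}$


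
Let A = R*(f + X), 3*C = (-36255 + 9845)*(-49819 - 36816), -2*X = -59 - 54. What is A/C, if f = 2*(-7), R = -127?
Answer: -6477/915212140 ≈ -7.0770e-6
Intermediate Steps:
f = -14
X = 113/2 (X = -(-59 - 54)/2 = -1/2*(-113) = 113/2 ≈ 56.500)
C = 2288030350/3 (C = ((-36255 + 9845)*(-49819 - 36816))/3 = (-26410*(-86635))/3 = (1/3)*2288030350 = 2288030350/3 ≈ 7.6268e+8)
A = -10795/2 (A = -127*(-14 + 113/2) = -127*85/2 = -10795/2 ≈ -5397.5)
A/C = -10795/(2*2288030350/3) = -10795/2*3/2288030350 = -6477/915212140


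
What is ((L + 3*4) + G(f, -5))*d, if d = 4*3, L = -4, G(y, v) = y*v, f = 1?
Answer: 36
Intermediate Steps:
G(y, v) = v*y
d = 12
((L + 3*4) + G(f, -5))*d = ((-4 + 3*4) - 5*1)*12 = ((-4 + 12) - 5)*12 = (8 - 5)*12 = 3*12 = 36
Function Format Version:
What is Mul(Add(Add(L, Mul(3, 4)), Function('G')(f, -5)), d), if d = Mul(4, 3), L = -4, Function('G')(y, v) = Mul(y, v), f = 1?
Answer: 36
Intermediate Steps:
Function('G')(y, v) = Mul(v, y)
d = 12
Mul(Add(Add(L, Mul(3, 4)), Function('G')(f, -5)), d) = Mul(Add(Add(-4, Mul(3, 4)), Mul(-5, 1)), 12) = Mul(Add(Add(-4, 12), -5), 12) = Mul(Add(8, -5), 12) = Mul(3, 12) = 36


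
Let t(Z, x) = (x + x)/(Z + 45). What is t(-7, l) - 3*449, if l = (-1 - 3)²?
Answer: -25577/19 ≈ -1346.2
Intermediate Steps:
l = 16 (l = (-4)² = 16)
t(Z, x) = 2*x/(45 + Z) (t(Z, x) = (2*x)/(45 + Z) = 2*x/(45 + Z))
t(-7, l) - 3*449 = 2*16/(45 - 7) - 3*449 = 2*16/38 - 1*1347 = 2*16*(1/38) - 1347 = 16/19 - 1347 = -25577/19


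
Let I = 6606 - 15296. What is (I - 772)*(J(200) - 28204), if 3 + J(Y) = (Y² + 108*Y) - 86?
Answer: -315150834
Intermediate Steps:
I = -8690
J(Y) = -89 + Y² + 108*Y (J(Y) = -3 + ((Y² + 108*Y) - 86) = -3 + (-86 + Y² + 108*Y) = -89 + Y² + 108*Y)
(I - 772)*(J(200) - 28204) = (-8690 - 772)*((-89 + 200² + 108*200) - 28204) = -9462*((-89 + 40000 + 21600) - 28204) = -9462*(61511 - 28204) = -9462*33307 = -315150834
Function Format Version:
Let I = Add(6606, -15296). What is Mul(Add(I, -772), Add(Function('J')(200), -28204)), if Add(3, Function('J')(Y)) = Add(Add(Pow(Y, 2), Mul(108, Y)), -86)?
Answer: -315150834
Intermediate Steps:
I = -8690
Function('J')(Y) = Add(-89, Pow(Y, 2), Mul(108, Y)) (Function('J')(Y) = Add(-3, Add(Add(Pow(Y, 2), Mul(108, Y)), -86)) = Add(-3, Add(-86, Pow(Y, 2), Mul(108, Y))) = Add(-89, Pow(Y, 2), Mul(108, Y)))
Mul(Add(I, -772), Add(Function('J')(200), -28204)) = Mul(Add(-8690, -772), Add(Add(-89, Pow(200, 2), Mul(108, 200)), -28204)) = Mul(-9462, Add(Add(-89, 40000, 21600), -28204)) = Mul(-9462, Add(61511, -28204)) = Mul(-9462, 33307) = -315150834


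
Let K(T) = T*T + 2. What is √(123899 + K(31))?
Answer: √124862 ≈ 353.36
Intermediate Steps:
K(T) = 2 + T² (K(T) = T² + 2 = 2 + T²)
√(123899 + K(31)) = √(123899 + (2 + 31²)) = √(123899 + (2 + 961)) = √(123899 + 963) = √124862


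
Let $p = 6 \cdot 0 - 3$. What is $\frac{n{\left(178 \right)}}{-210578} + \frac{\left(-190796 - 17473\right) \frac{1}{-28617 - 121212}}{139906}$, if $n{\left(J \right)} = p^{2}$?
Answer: $- \frac{12066742932}{367844249809231} \approx -3.2804 \cdot 10^{-5}$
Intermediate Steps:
$p = -3$ ($p = 0 - 3 = -3$)
$n{\left(J \right)} = 9$ ($n{\left(J \right)} = \left(-3\right)^{2} = 9$)
$\frac{n{\left(178 \right)}}{-210578} + \frac{\left(-190796 - 17473\right) \frac{1}{-28617 - 121212}}{139906} = \frac{9}{-210578} + \frac{\left(-190796 - 17473\right) \frac{1}{-28617 - 121212}}{139906} = 9 \left(- \frac{1}{210578}\right) + - \frac{208269}{-149829} \cdot \frac{1}{139906} = - \frac{9}{210578} + \left(-208269\right) \left(- \frac{1}{149829}\right) \frac{1}{139906} = - \frac{9}{210578} + \frac{69423}{49943} \cdot \frac{1}{139906} = - \frac{9}{210578} + \frac{69423}{6987325358} = - \frac{12066742932}{367844249809231}$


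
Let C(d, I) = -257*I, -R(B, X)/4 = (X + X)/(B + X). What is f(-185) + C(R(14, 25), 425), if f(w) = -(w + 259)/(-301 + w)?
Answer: -26541638/243 ≈ -1.0922e+5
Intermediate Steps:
R(B, X) = -8*X/(B + X) (R(B, X) = -4*(X + X)/(B + X) = -4*2*X/(B + X) = -8*X/(B + X))
f(w) = -(259 + w)/(-301 + w)
f(-185) + C(R(14, 25), 425) = (-259 - 1*(-185))/(-301 - 185) - 257*425 = (-259 + 185)/(-486) - 109225 = -1/486*(-74) - 109225 = 37/243 - 109225 = -26541638/243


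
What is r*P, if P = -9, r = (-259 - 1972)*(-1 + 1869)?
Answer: 37507572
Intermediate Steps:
r = -4167508 (r = -2231*1868 = -4167508)
r*P = -4167508*(-9) = 37507572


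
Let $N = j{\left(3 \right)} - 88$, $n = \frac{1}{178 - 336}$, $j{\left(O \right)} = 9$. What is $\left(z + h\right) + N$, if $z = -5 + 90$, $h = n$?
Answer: $\frac{947}{158} \approx 5.9937$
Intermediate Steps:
$n = - \frac{1}{158}$ ($n = \frac{1}{-158} = - \frac{1}{158} \approx -0.0063291$)
$N = -79$ ($N = 9 - 88 = -79$)
$h = - \frac{1}{158} \approx -0.0063291$
$z = 85$
$\left(z + h\right) + N = \left(85 - \frac{1}{158}\right) - 79 = \frac{13429}{158} - 79 = \frac{947}{158}$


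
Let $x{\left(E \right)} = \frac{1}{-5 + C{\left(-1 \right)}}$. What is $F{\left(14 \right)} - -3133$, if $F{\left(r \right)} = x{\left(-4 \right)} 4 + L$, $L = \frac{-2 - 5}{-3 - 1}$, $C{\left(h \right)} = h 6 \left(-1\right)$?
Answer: $\frac{12555}{4} \approx 3138.8$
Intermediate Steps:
$C{\left(h \right)} = - 6 h$ ($C{\left(h \right)} = 6 h \left(-1\right) = - 6 h$)
$x{\left(E \right)} = 1$ ($x{\left(E \right)} = \frac{1}{-5 - -6} = \frac{1}{-5 + 6} = 1^{-1} = 1$)
$L = \frac{7}{4}$ ($L = - \frac{7}{-4} = \left(-7\right) \left(- \frac{1}{4}\right) = \frac{7}{4} \approx 1.75$)
$F{\left(r \right)} = \frac{23}{4}$ ($F{\left(r \right)} = 1 \cdot 4 + \frac{7}{4} = 4 + \frac{7}{4} = \frac{23}{4}$)
$F{\left(14 \right)} - -3133 = \frac{23}{4} - -3133 = \frac{23}{4} + 3133 = \frac{12555}{4}$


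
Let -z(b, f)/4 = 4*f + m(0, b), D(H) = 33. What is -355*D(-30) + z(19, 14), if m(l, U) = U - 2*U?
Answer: -11863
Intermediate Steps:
m(l, U) = -U
z(b, f) = -16*f + 4*b (z(b, f) = -4*(4*f - b) = -4*(-b + 4*f) = -16*f + 4*b)
-355*D(-30) + z(19, 14) = -355*33 + (-16*14 + 4*19) = -11715 + (-224 + 76) = -11715 - 148 = -11863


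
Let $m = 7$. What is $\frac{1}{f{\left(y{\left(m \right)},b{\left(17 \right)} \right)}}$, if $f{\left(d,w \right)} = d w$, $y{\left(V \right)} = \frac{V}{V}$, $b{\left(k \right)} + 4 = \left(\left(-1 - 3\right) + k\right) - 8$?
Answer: $1$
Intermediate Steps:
$b{\left(k \right)} = -16 + k$ ($b{\left(k \right)} = -4 + \left(\left(\left(-1 - 3\right) + k\right) - 8\right) = -4 + \left(\left(-4 + k\right) - 8\right) = -4 + \left(-12 + k\right) = -16 + k$)
$y{\left(V \right)} = 1$
$\frac{1}{f{\left(y{\left(m \right)},b{\left(17 \right)} \right)}} = \frac{1}{1 \left(-16 + 17\right)} = \frac{1}{1 \cdot 1} = 1^{-1} = 1$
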